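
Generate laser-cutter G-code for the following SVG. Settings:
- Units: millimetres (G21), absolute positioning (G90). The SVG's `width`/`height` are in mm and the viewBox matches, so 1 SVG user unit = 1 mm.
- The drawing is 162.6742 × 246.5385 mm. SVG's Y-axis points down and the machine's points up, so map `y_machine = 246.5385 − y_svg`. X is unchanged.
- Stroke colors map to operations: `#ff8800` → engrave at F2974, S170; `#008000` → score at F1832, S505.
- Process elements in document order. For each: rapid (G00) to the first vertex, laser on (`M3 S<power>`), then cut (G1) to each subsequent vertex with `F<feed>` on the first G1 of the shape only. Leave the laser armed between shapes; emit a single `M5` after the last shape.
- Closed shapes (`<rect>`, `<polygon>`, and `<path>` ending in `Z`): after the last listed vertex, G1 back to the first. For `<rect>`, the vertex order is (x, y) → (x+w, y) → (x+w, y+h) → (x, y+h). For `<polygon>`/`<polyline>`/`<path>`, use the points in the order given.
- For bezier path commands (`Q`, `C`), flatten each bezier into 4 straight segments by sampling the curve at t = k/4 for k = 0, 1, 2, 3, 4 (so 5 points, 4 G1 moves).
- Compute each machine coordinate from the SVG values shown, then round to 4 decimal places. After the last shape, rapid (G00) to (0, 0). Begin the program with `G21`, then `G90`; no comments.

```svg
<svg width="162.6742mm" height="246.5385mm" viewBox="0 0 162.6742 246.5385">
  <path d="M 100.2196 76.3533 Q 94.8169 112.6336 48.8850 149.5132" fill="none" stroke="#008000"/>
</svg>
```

Since the viewBox matches the mm dimensions, user units are millimetres directly. The only transform is the Y-flip y_m = 246.5385 − y_svg.

Shape 1 is a quadratic bezier drawn with `<path>`. Its stroke #008000 means score at S505, F1832. After flipping Y the toolpath is (100.2196,170.1852) → (94.9852,152.0076) → (84.6846,133.7551) → (69.3179,115.4276) → (48.8850,97.0253).

G21
G90
G00 X100.2196 Y170.1852
M3 S505
G1 X94.9852 Y152.0076 F1832
G1 X84.6846 Y133.7551
G1 X69.3179 Y115.4276
G1 X48.8850 Y97.0253
M5
G00 X0.0000 Y0.0000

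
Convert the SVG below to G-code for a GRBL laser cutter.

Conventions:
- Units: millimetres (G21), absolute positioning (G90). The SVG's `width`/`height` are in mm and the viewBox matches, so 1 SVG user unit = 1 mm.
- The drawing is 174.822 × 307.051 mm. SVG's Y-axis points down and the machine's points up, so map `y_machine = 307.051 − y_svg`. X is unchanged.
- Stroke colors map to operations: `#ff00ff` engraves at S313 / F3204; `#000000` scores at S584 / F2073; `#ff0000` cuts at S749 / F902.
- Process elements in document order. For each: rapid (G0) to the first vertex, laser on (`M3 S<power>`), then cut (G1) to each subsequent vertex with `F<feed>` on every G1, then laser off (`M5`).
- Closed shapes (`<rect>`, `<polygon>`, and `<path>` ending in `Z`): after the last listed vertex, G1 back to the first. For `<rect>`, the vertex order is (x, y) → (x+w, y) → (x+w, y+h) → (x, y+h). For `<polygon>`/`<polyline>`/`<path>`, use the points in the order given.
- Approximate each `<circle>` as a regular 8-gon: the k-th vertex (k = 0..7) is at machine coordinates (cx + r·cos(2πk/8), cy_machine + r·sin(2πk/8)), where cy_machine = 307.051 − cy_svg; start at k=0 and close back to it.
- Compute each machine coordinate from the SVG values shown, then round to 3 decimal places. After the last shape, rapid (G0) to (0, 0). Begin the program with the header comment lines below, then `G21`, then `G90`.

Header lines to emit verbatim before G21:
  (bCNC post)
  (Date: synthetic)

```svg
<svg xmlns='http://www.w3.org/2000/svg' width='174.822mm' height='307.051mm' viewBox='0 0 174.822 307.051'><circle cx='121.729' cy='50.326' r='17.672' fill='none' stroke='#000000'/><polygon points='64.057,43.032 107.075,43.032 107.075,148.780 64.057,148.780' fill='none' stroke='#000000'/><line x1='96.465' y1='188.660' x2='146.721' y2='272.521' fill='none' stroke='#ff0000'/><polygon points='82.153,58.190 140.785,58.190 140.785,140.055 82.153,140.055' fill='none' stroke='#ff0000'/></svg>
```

(bCNC post)
(Date: synthetic)
G21
G90
G0 X139.401 Y256.725
M3 S584
G1 X134.225 Y269.221 F2073
G1 X121.729 Y274.397 F2073
G1 X109.233 Y269.221 F2073
G1 X104.057 Y256.725 F2073
G1 X109.233 Y244.229 F2073
G1 X121.729 Y239.053 F2073
G1 X134.225 Y244.229 F2073
G1 X139.401 Y256.725 F2073
M5
G0 X64.057 Y264.019
M3 S584
G1 X107.075 Y264.019 F2073
G1 X107.075 Y158.271 F2073
G1 X64.057 Y158.271 F2073
G1 X64.057 Y264.019 F2073
M5
G0 X96.465 Y118.391
M3 S749
G1 X146.721 Y34.530 F902
M5
G0 X82.153 Y248.861
M3 S749
G1 X140.785 Y248.861 F902
G1 X140.785 Y166.996 F902
G1 X82.153 Y166.996 F902
G1 X82.153 Y248.861 F902
M5
G0 X0.000 Y0.000

1 u = 1 mm; y_m = 307.051 − y.

[1] `<circle>` circle, #000000→score S584 F2073: (139.401,256.725) → (134.225,269.221) → (121.729,274.397) → (109.233,269.221) → (104.057,256.725) → (109.233,244.229) → (121.729,239.053) → (134.225,244.229) → (139.401,256.725) (closed)

[2] `<polygon>` rectangle, #000000→score S584 F2073: (64.057,264.019) → (107.075,264.019) → (107.075,158.271) → (64.057,158.271) → (64.057,264.019) (closed)

[3] `<line>` line segment, #ff0000→cut S749 F902: (96.465,118.391) → (146.721,34.530)

[4] `<polygon>` rectangle, #ff0000→cut S749 F902: (82.153,248.861) → (140.785,248.861) → (140.785,166.996) → (82.153,166.996) → (82.153,248.861) (closed)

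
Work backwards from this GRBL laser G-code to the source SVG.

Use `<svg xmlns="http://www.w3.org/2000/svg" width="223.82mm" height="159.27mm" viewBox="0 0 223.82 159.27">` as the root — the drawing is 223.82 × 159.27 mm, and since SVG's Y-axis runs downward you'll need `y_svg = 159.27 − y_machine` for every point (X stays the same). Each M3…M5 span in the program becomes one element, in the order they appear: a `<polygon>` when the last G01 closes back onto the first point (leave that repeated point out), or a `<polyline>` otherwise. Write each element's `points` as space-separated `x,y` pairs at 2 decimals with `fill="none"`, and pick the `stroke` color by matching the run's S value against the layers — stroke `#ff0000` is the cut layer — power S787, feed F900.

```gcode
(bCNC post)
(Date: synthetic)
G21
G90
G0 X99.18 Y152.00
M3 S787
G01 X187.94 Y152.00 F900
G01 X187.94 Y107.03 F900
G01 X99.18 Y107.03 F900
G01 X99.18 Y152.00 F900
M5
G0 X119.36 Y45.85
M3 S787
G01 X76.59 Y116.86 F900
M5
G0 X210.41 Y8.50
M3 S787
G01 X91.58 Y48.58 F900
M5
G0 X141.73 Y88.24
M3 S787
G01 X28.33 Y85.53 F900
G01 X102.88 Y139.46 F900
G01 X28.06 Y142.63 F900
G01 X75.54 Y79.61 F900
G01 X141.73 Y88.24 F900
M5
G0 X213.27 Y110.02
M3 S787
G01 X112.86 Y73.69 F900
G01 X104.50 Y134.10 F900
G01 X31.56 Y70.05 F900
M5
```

<svg xmlns="http://www.w3.org/2000/svg" width="223.82mm" height="159.27mm" viewBox="0 0 223.82 159.27">
  <polygon points="99.18,7.27 187.94,7.27 187.94,52.24 99.18,52.24" fill="none" stroke="#ff0000"/>
  <polyline points="119.36,113.42 76.59,42.41" fill="none" stroke="#ff0000"/>
  <polyline points="210.41,150.77 91.58,110.69" fill="none" stroke="#ff0000"/>
  <polygon points="141.73,71.03 28.33,73.74 102.88,19.81 28.06,16.64 75.54,79.66" fill="none" stroke="#ff0000"/>
  <polyline points="213.27,49.25 112.86,85.58 104.50,25.17 31.56,89.22" fill="none" stroke="#ff0000"/>
</svg>

y_svg = 159.27 − y_m. Every run uses S787, so all elements get stroke `#ff0000` (cut).

[1] closed run; points: 99.18,7.27 187.94,7.27 187.94,52.24 99.18,52.24

[2] open run; points: 119.36,113.42 76.59,42.41

[3] open run; points: 210.41,150.77 91.58,110.69

[4] closed run; points: 141.73,71.03 28.33,73.74 102.88,19.81 28.06,16.64 75.54,79.66

[5] open run; points: 213.27,49.25 112.86,85.58 104.50,25.17 31.56,89.22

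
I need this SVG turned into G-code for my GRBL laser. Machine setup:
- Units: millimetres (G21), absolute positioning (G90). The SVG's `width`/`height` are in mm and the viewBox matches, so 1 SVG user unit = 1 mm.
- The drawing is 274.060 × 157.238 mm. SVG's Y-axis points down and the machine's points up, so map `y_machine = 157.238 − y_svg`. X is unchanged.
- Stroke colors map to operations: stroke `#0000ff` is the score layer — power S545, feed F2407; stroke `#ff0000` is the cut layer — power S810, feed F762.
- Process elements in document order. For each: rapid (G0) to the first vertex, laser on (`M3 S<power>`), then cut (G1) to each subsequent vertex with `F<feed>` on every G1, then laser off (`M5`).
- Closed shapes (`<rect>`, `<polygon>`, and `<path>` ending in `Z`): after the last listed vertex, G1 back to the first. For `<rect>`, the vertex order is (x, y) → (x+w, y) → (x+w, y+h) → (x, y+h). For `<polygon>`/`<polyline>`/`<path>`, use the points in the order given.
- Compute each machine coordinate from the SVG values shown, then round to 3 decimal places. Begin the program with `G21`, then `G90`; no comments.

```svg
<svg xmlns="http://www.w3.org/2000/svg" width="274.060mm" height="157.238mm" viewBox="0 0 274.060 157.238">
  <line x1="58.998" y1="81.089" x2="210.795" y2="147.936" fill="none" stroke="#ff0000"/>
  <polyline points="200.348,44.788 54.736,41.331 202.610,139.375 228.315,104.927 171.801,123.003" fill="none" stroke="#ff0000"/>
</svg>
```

1 u = 1 mm; y_m = 157.238 − y.

[1] `<line>` line segment, #ff0000→cut S810 F762: (58.998,76.149) → (210.795,9.302)

[2] `<polyline>` open polyline, #ff0000→cut S810 F762: (200.348,112.450) → (54.736,115.907) → (202.610,17.863) → (228.315,52.311) → (171.801,34.235)

G21
G90
G0 X58.998 Y76.149
M3 S810
G1 X210.795 Y9.302 F762
M5
G0 X200.348 Y112.450
M3 S810
G1 X54.736 Y115.907 F762
G1 X202.610 Y17.863 F762
G1 X228.315 Y52.311 F762
G1 X171.801 Y34.235 F762
M5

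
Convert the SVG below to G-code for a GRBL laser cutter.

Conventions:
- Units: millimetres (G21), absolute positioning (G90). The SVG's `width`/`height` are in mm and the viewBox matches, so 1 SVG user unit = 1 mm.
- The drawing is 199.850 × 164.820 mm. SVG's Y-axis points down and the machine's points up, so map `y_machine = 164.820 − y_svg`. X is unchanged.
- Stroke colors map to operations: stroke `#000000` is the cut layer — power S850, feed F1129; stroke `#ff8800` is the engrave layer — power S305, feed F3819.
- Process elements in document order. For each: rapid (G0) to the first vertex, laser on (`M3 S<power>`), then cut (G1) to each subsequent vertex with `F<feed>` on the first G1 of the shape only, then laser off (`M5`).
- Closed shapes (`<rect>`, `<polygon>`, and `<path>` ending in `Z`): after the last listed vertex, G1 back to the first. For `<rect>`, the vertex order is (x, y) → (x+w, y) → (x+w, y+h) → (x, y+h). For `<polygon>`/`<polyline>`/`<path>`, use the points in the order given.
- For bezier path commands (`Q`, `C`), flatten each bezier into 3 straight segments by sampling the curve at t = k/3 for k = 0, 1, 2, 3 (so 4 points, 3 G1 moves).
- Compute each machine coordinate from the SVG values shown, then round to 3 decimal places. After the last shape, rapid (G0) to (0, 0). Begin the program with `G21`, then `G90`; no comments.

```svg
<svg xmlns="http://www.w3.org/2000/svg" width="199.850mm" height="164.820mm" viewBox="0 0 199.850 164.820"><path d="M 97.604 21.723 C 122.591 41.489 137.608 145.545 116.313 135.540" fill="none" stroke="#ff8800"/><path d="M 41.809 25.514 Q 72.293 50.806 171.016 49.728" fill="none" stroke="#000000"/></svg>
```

viewBox `0 0 199.850 164.820` with mm width/height → 1 unit = 1 mm. Flip: y_m = 164.820 − y_svg.

**Shape 1** — `<path>` cubic bezier, stroke `#ff8800` → engrave (S305, F3819). Control points (SVG): P0=(97.604,21.723), P1=(122.591,41.489), P2=(137.608,145.545), P3=(116.313,135.540); sampled at t=k/3. Machine vertices: (97.604,143.097) → (118.292,102.581) → (126.480,49.949) → (116.313,29.280). Open path.

**Shape 2** — `<path>` quadratic bezier, stroke `#000000` → cut (S850, F1129). Control points (SVG): P0=(41.809,25.514), P1=(72.293,50.806), P2=(171.016,49.728); sampled at t=k/3. Machine vertices: (41.809,139.306) → (69.714,125.375) → (112.783,117.303) → (171.016,115.092). Open path.

G21
G90
G0 X97.604 Y143.097
M3 S305
G1 X118.292 Y102.581 F3819
G1 X126.480 Y49.949
G1 X116.313 Y29.280
M5
G0 X41.809 Y139.306
M3 S850
G1 X69.714 Y125.375 F1129
G1 X112.783 Y117.303
G1 X171.016 Y115.092
M5
G0 X0.000 Y0.000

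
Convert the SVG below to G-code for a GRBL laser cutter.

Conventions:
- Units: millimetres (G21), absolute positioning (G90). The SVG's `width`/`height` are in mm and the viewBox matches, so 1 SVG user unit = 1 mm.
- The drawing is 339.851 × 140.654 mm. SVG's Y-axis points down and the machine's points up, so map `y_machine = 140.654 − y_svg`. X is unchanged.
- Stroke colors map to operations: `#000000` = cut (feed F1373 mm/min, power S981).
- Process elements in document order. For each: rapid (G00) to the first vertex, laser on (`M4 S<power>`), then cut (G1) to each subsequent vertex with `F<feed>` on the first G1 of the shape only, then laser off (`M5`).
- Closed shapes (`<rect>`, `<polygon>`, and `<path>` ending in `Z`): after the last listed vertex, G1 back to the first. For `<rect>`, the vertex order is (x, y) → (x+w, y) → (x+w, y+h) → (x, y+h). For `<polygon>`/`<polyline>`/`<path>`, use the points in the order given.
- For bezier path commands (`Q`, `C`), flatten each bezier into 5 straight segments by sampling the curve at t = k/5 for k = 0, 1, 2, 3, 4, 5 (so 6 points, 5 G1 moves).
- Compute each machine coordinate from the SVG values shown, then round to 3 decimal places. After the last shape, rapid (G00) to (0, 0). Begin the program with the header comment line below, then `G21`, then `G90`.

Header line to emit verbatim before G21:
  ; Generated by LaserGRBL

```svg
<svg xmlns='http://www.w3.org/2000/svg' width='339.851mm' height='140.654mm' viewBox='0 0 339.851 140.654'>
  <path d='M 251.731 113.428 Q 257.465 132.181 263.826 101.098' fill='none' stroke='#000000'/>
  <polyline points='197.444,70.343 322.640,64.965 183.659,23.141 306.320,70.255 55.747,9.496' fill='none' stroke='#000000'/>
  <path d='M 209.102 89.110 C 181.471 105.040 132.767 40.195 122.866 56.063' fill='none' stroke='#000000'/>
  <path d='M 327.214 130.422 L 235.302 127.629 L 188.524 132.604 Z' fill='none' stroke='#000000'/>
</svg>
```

; Generated by LaserGRBL
G21
G90
G00 X251.731 Y27.226
M4 S981
G1 X254.050 Y21.718 F1373
G1 X256.419 Y20.197
G1 X258.838 Y22.663
G1 X261.307 Y29.116
G1 X263.826 Y39.556
M5
G00 X197.444 Y70.311
M4 S981
G1 X322.640 Y75.689 F1373
G1 X183.659 Y117.513
G1 X306.320 Y70.399
G1 X55.747 Y131.158
M5
G00 X209.102 Y51.544
M4 S981
G1 X190.474 Y50.387 F1373
G1 X169.662 Y60.865
G1 X149.541 Y75.226
G1 X132.984 Y85.718
G1 X122.866 Y84.591
M5
G00 X327.214 Y10.232
M4 S981
G1 X235.302 Y13.025 F1373
G1 X188.524 Y8.050
G1 X327.214 Y10.232
M5
G00 X0.000 Y0.000

Since the viewBox matches the mm dimensions, user units are millimetres directly. The only transform is the Y-flip y_m = 140.654 − y_svg.

Shape 1 is a quadratic bezier drawn with `<path>`. Its stroke #000000 means cut at S981, F1373. After flipping Y the toolpath is (251.731,27.226) → (254.050,21.718) → (256.419,20.197) → (258.838,22.663) → (261.307,29.116) → (263.826,39.556).

Shape 2 is a open polyline drawn with `<polyline>`. Its stroke #000000 means cut at S981, F1373. After flipping Y the toolpath is (197.444,70.311) → (322.640,75.689) → (183.659,117.513) → (306.320,70.399) → (55.747,131.158).

Shape 3 is a cubic bezier drawn with `<path>`. Its stroke #000000 means cut at S981, F1373. After flipping Y the toolpath is (209.102,51.544) → (190.474,50.387) → (169.662,60.865) → (149.541,75.226) → (132.984,85.718) → (122.866,84.591).

Shape 4 is a closed polygon drawn with `<path>`. Its stroke #000000 means cut at S981, F1373. After flipping Y the toolpath is (327.214,10.232) → (235.302,13.025) → (188.524,8.050) → (327.214,10.232), returning to the start.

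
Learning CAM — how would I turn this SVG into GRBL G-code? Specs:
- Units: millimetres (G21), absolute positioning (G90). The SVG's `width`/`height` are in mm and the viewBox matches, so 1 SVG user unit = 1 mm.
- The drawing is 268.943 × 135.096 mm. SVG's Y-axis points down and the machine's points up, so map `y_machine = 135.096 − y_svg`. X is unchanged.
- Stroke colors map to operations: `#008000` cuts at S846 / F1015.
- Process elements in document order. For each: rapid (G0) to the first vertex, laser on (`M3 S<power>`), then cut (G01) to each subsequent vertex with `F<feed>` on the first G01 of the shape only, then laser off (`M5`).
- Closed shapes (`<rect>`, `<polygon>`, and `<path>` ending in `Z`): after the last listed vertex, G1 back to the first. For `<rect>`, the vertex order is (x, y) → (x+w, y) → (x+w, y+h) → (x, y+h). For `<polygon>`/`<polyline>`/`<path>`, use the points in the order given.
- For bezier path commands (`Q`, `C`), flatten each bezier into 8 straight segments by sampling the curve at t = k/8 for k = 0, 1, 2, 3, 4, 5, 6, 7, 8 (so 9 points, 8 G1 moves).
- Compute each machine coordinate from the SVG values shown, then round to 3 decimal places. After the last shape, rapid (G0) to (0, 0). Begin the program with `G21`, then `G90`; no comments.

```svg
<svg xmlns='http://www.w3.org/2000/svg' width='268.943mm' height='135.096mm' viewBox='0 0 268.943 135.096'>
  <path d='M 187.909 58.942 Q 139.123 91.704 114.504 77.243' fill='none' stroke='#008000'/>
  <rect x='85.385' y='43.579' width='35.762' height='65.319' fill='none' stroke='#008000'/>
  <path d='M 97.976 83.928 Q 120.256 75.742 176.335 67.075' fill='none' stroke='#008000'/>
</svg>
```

G21
G90
G0 X187.909 Y76.154
M3 S846
G01 X176.090 Y68.701 F1015
G01 X165.026 Y62.724
G01 X154.718 Y58.223
G01 X145.165 Y55.198
G01 X136.367 Y53.648
G01 X128.324 Y53.574
G01 X121.036 Y54.976
G01 X114.504 Y57.853
M5
G0 X85.385 Y91.517
M3 S846
G01 X121.147 Y91.517 F1015
G01 X121.147 Y26.198
G01 X85.385 Y26.198
G01 X85.385 Y91.517
M5
G0 X97.976 Y51.168
M3 S846
G01 X104.074 Y53.222 F1015
G01 X111.228 Y55.291
G01 X119.439 Y57.375
G01 X128.706 Y59.474
G01 X139.029 Y61.588
G01 X150.408 Y63.718
G01 X162.843 Y65.862
G01 X176.335 Y68.021
M5
G0 X0.000 Y0.000

1 u = 1 mm; y_m = 135.096 − y.

[1] `<path>` quadratic bezier, #008000→cut S846 F1015: (187.909,76.154) → (176.090,68.701) → (165.026,62.724) → (154.718,58.223) → (145.165,55.198) → (136.367,53.648) → (128.324,53.574) → (121.036,54.976) → (114.504,57.853)

[2] `<rect>` rectangle, #008000→cut S846 F1015: (85.385,91.517) → (121.147,91.517) → (121.147,26.198) → (85.385,26.198) → (85.385,91.517) (closed)

[3] `<path>` quadratic bezier, #008000→cut S846 F1015: (97.976,51.168) → (104.074,53.222) → (111.228,55.291) → (119.439,57.375) → (128.706,59.474) → (139.029,61.588) → (150.408,63.718) → (162.843,65.862) → (176.335,68.021)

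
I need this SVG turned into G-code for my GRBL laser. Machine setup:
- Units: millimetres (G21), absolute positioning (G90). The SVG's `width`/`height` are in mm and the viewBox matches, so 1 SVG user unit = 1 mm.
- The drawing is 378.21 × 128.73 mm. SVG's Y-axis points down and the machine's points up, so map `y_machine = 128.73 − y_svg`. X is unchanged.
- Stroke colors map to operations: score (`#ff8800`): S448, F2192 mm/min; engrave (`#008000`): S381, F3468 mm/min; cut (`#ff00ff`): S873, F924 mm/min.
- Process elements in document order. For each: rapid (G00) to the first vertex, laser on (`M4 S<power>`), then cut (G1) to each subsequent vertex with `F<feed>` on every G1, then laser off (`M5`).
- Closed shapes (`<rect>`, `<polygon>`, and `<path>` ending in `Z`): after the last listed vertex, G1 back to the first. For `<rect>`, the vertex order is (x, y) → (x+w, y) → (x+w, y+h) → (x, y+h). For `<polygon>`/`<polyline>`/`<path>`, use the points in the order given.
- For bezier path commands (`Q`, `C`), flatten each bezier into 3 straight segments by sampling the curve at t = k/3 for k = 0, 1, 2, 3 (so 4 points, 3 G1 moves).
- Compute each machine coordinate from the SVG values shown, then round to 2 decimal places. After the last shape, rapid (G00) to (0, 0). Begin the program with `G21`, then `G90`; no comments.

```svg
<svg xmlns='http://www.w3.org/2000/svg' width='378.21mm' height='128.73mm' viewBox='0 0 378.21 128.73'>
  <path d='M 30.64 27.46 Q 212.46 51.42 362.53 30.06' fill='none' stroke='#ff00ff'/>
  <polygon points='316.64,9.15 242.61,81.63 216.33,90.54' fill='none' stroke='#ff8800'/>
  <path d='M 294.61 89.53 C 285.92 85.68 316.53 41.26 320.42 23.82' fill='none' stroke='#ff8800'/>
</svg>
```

viewBox `0 0 378.21 128.73` with mm width/height → 1 unit = 1 mm. Flip: y_m = 128.73 − y_svg.

**Shape 1** — `<path>` quadratic bezier, stroke `#ff00ff` → cut (S873, F924). Control points (SVG): P0=(30.64,27.46), P1=(212.46,51.42), P2=(362.53,30.06); sampled at t=k/3. Machine vertices: (30.64,101.27) → (148.33,90.33) → (258.96,89.47) → (362.53,98.67). Open path.

**Shape 2** — `<polygon>` closed polygon, stroke `#ff8800` → score (S448, F2192). Machine vertices: (316.64,119.58) → (242.61,47.10) → (216.33,38.19) → (316.64,119.58). Closed: final G1 returns to the first vertex.

**Shape 3** — `<path>` cubic bezier, stroke `#ff8800` → score (S448, F2192). Control points (SVG): P0=(294.61,89.53), P1=(285.92,85.68), P2=(316.53,41.26), P3=(320.42,23.82); sampled at t=k/3. Machine vertices: (294.61,39.20) → (296.57,54.07) → (310.07,80.98) → (320.42,104.91). Open path.

G21
G90
G00 X30.64 Y101.27
M4 S873
G1 X148.33 Y90.33 F924
G1 X258.96 Y89.47 F924
G1 X362.53 Y98.67 F924
M5
G00 X316.64 Y119.58
M4 S448
G1 X242.61 Y47.10 F2192
G1 X216.33 Y38.19 F2192
G1 X316.64 Y119.58 F2192
M5
G00 X294.61 Y39.20
M4 S448
G1 X296.57 Y54.07 F2192
G1 X310.07 Y80.98 F2192
G1 X320.42 Y104.91 F2192
M5
G00 X0.00 Y0.00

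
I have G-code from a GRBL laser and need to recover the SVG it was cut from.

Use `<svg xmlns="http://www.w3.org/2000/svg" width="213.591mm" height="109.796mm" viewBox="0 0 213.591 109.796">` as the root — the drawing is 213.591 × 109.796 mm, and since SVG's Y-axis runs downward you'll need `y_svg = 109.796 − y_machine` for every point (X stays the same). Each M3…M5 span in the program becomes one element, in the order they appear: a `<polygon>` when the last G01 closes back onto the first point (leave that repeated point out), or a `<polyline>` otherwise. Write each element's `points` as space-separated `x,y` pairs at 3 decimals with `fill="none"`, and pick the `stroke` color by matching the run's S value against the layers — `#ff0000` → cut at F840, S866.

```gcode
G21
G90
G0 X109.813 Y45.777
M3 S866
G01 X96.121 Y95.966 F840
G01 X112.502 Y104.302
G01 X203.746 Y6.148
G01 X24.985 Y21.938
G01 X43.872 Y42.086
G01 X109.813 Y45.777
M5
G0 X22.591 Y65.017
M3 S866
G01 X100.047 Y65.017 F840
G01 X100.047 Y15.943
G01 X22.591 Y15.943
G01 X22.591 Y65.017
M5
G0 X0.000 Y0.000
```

y_svg = 109.796 − y_m. Every run uses S866, so all elements get stroke `#ff0000` (cut).

[1] closed run; points: 109.813,64.019 96.121,13.830 112.502,5.494 203.746,103.648 24.985,87.858 43.872,67.710

[2] closed run; points: 22.591,44.779 100.047,44.779 100.047,93.853 22.591,93.853

<svg xmlns="http://www.w3.org/2000/svg" width="213.591mm" height="109.796mm" viewBox="0 0 213.591 109.796">
  <polygon points="109.813,64.019 96.121,13.830 112.502,5.494 203.746,103.648 24.985,87.858 43.872,67.710" fill="none" stroke="#ff0000"/>
  <polygon points="22.591,44.779 100.047,44.779 100.047,93.853 22.591,93.853" fill="none" stroke="#ff0000"/>
</svg>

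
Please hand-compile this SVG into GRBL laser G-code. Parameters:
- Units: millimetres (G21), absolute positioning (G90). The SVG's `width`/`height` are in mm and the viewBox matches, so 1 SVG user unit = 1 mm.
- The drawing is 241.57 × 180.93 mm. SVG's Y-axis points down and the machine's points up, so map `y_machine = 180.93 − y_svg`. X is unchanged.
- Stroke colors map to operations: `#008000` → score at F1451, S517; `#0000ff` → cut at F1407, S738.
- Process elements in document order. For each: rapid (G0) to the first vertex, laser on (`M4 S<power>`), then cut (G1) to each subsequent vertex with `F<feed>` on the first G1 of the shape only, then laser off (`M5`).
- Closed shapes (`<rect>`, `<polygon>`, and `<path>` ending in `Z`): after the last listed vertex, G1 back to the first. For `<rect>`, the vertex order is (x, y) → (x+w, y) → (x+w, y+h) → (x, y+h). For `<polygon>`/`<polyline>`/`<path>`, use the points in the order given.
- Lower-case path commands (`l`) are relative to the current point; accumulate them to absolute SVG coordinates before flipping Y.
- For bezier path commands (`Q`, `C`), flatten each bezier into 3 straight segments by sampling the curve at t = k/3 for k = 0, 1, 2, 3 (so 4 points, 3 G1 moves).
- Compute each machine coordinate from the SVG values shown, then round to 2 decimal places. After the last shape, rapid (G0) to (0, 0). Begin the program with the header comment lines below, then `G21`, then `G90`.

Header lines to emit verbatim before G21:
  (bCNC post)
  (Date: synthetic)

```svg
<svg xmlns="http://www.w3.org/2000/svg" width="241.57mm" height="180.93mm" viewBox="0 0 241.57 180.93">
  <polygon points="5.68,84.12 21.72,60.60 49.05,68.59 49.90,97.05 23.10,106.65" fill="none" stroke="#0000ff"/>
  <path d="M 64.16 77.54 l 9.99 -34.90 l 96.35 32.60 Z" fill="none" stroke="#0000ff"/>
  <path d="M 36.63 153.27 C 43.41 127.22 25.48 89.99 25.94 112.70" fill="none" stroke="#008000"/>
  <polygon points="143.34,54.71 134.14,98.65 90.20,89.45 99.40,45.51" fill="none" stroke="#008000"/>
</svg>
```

(bCNC post)
(Date: synthetic)
G21
G90
G0 X5.68 Y96.81
M4 S738
G1 X21.72 Y120.33 F1407
G1 X49.05 Y112.34
G1 X49.90 Y83.88
G1 X23.10 Y74.28
G1 X5.68 Y96.81
M5
G0 X64.16 Y103.39
M4 S738
G1 X74.15 Y138.29 F1407
G1 X170.50 Y105.69
G1 X64.16 Y103.39
M5
G0 X36.63 Y27.66
M4 S517
G1 X36.77 Y54.80 F1451
G1 X30.01 Y73.59
G1 X25.94 Y68.23
M5
G0 X143.34 Y126.22
M4 S517
G1 X134.14 Y82.28 F1451
G1 X90.20 Y91.48
G1 X99.40 Y135.42
G1 X143.34 Y126.22
M5
G0 X0.00 Y0.00

1 u = 1 mm; y_m = 180.93 − y.

[1] `<polygon>` regular polygon, #0000ff→cut S738 F1407: (5.68,96.81) → (21.72,120.33) → (49.05,112.34) → (49.90,83.88) → (23.10,74.28) → (5.68,96.81) (closed)

[2] `<path>` closed polygon, #0000ff→cut S738 F1407: (64.16,103.39) → (74.15,138.29) → (170.50,105.69) → (64.16,103.39) (closed)

[3] `<path>` cubic bezier, #008000→score S517 F1451: (36.63,27.66) → (36.77,54.80) → (30.01,73.59) → (25.94,68.23)

[4] `<polygon>` regular polygon, #008000→score S517 F1451: (143.34,126.22) → (134.14,82.28) → (90.20,91.48) → (99.40,135.42) → (143.34,126.22) (closed)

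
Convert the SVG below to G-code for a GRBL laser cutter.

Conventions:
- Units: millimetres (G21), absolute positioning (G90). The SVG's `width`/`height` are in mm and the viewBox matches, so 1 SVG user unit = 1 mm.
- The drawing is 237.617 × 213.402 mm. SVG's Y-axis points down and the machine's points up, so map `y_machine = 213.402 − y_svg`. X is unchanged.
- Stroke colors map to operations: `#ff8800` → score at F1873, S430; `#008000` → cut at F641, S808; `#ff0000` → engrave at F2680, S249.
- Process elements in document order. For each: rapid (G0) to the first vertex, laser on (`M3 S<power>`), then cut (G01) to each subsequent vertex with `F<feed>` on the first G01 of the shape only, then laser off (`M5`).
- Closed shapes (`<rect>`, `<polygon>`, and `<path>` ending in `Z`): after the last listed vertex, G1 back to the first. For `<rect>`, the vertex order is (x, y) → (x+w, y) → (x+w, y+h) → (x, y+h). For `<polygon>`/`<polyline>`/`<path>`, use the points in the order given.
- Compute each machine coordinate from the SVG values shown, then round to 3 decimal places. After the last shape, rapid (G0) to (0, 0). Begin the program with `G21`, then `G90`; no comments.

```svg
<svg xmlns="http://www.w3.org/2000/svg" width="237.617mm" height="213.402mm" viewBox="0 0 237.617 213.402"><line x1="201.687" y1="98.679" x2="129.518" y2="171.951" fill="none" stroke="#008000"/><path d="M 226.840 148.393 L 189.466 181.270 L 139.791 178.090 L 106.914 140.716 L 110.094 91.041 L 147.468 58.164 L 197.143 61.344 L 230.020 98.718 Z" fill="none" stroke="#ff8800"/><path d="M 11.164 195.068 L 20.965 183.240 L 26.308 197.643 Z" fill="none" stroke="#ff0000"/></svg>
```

G21
G90
G0 X201.687 Y114.723
M3 S808
G01 X129.518 Y41.451 F641
M5
G0 X226.840 Y65.009
M3 S430
G01 X189.466 Y32.132 F1873
G01 X139.791 Y35.312
G01 X106.914 Y72.686
G01 X110.094 Y122.361
G01 X147.468 Y155.238
G01 X197.143 Y152.058
G01 X230.020 Y114.684
G01 X226.840 Y65.009
M5
G0 X11.164 Y18.334
M3 S249
G01 X20.965 Y30.162 F2680
G01 X26.308 Y15.759
G01 X11.164 Y18.334
M5
G0 X0.000 Y0.000

1 u = 1 mm; y_m = 213.402 − y.

[1] `<line>` line segment, #008000→cut S808 F641: (201.687,114.723) → (129.518,41.451)

[2] `<path>` regular polygon, #ff8800→score S430 F1873: (226.840,65.009) → (189.466,32.132) → (139.791,35.312) → (106.914,72.686) → (110.094,122.361) → (147.468,155.238) → (197.143,152.058) → (230.020,114.684) → (226.840,65.009) (closed)

[3] `<path>` regular polygon, #ff0000→engrave S249 F2680: (11.164,18.334) → (20.965,30.162) → (26.308,15.759) → (11.164,18.334) (closed)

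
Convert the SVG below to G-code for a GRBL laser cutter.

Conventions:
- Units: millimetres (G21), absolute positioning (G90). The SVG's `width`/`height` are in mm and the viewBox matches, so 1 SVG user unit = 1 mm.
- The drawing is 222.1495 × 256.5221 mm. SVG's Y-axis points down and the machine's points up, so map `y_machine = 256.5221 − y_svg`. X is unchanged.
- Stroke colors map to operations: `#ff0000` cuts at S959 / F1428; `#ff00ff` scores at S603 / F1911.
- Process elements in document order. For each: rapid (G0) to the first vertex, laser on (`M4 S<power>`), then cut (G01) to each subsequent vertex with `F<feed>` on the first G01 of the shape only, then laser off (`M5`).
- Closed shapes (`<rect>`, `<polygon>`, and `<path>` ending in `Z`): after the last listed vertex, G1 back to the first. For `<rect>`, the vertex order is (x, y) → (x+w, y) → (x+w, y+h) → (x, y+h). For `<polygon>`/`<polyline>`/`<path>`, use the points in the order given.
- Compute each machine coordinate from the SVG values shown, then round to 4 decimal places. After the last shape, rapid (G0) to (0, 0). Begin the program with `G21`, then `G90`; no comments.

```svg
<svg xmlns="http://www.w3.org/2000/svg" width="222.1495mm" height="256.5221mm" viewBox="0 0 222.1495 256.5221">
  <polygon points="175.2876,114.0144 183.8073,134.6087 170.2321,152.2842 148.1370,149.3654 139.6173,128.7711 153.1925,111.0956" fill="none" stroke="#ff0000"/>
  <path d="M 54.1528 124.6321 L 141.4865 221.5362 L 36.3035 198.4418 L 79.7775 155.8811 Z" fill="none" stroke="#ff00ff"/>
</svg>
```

G21
G90
G0 X175.2876 Y142.5077
M4 S959
G01 X183.8073 Y121.9134 F1428
G01 X170.2321 Y104.2379
G01 X148.1370 Y107.1567
G01 X139.6173 Y127.7510
G01 X153.1925 Y145.4265
G01 X175.2876 Y142.5077
M5
G0 X54.1528 Y131.8900
M4 S603
G01 X141.4865 Y34.9859 F1911
G01 X36.3035 Y58.0803
G01 X79.7775 Y100.6410
G01 X54.1528 Y131.8900
M5
G0 X0.0000 Y0.0000

viewBox `0 0 222.1495 256.5221` with mm width/height → 1 unit = 1 mm. Flip: y_m = 256.5221 − y_svg.

**Shape 1** — `<polygon>` regular polygon, stroke `#ff0000` → cut (S959, F1428). Machine vertices: (175.2876,142.5077) → (183.8073,121.9134) → (170.2321,104.2379) → (148.1370,107.1567) → (139.6173,127.7510) → (153.1925,145.4265) → (175.2876,142.5077). Closed: final G1 returns to the first vertex.

**Shape 2** — `<path>` closed polygon, stroke `#ff00ff` → score (S603, F1911). Machine vertices: (54.1528,131.8900) → (141.4865,34.9859) → (36.3035,58.0803) → (79.7775,100.6410) → (54.1528,131.8900). Closed: final G1 returns to the first vertex.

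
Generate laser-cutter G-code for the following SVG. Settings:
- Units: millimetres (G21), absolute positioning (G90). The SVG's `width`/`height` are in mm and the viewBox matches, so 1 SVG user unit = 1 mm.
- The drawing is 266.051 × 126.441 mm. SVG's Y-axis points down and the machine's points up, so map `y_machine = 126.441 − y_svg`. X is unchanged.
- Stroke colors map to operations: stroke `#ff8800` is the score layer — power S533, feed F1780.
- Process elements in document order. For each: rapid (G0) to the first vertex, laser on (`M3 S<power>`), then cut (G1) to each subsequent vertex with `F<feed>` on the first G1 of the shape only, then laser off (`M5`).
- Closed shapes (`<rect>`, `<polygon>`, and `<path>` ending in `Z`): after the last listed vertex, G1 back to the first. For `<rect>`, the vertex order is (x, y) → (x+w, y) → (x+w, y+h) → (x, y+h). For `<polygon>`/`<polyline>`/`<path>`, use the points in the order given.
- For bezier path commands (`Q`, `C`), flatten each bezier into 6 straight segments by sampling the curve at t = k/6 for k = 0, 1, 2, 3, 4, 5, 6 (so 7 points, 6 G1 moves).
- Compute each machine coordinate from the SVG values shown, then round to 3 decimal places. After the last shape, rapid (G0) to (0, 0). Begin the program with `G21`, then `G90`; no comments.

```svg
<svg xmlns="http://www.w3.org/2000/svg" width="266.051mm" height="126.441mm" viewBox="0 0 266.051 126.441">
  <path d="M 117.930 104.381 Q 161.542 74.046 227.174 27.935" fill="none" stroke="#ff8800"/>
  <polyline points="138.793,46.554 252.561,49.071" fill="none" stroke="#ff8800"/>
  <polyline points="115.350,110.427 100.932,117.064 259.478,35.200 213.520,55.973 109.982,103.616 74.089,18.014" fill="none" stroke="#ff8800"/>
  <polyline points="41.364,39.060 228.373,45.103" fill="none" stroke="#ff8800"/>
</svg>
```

viewBox `0 0 266.051 126.441` with mm width/height → 1 unit = 1 mm. Flip: y_m = 126.441 − y_svg.

**Shape 1** — `<path>` quadratic bezier, stroke `#ff8800` → score (S533, F1780). Control points (SVG): P0=(117.930,104.381), P1=(161.542,74.046), P2=(227.174,27.935); sampled at t=k/6. Machine vertices: (117.930,22.060) → (133.079,32.610) → (149.451,44.036) → (167.047,56.339) → (185.866,69.518) → (205.908,83.574) → (227.174,98.506). Open path.

**Shape 2** — `<polyline>` line segment, stroke `#ff8800` → score (S533, F1780). Machine vertices: (138.793,79.887) → (252.561,77.370). Open path.

**Shape 3** — `<polyline>` open polyline, stroke `#ff8800` → score (S533, F1780). Machine vertices: (115.350,16.014) → (100.932,9.377) → (259.478,91.241) → (213.520,70.468) → (109.982,22.825) → (74.089,108.427). Open path.

**Shape 4** — `<polyline>` line segment, stroke `#ff8800` → score (S533, F1780). Machine vertices: (41.364,87.381) → (228.373,81.338). Open path.

G21
G90
G0 X117.930 Y22.060
M3 S533
G1 X133.079 Y32.610 F1780
G1 X149.451 Y44.036
G1 X167.047 Y56.339
G1 X185.866 Y69.518
G1 X205.908 Y83.574
G1 X227.174 Y98.506
M5
G0 X138.793 Y79.887
M3 S533
G1 X252.561 Y77.370 F1780
M5
G0 X115.350 Y16.014
M3 S533
G1 X100.932 Y9.377 F1780
G1 X259.478 Y91.241
G1 X213.520 Y70.468
G1 X109.982 Y22.825
G1 X74.089 Y108.427
M5
G0 X41.364 Y87.381
M3 S533
G1 X228.373 Y81.338 F1780
M5
G0 X0.000 Y0.000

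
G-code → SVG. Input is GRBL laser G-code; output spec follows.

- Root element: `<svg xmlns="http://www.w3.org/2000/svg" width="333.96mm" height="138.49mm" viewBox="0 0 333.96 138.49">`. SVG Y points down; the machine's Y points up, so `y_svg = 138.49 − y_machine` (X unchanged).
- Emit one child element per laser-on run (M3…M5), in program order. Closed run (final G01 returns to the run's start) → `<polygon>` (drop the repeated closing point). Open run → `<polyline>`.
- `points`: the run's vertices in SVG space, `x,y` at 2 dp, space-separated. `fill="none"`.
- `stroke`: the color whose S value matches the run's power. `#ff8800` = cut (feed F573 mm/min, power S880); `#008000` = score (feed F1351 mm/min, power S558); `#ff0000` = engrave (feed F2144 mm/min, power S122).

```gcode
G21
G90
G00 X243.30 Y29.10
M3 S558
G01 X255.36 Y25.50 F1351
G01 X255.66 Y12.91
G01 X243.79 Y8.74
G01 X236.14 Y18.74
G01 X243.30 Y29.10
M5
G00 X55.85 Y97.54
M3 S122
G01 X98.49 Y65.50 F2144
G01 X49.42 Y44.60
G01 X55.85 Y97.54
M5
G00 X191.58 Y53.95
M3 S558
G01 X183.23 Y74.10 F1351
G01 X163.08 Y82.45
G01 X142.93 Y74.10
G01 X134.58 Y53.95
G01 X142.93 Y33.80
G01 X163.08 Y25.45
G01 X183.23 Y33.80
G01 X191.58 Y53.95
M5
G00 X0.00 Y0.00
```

Machine Y-up, SVG Y-down with viewBox height 138.49, so y_svg = 138.49 − y_machine; X carries over.

Run 1: power S558 maps to stroke `#008000` (score). The run returns to its start, so emit a `<polygon>` with points (Y-flipped): 243.30,109.39 255.36,112.99 255.66,125.58 243.79,129.75 236.14,119.75.

Run 2: S122 ⇒ engrave layer `#ff0000`. The run returns to its start, so emit a `<polygon>` with points (Y-flipped): 55.85,40.95 98.49,72.99 49.42,93.89.

Run 3: the run's S558 means `#008000` (score). The run returns to its start, so emit a `<polygon>` with points (Y-flipped): 191.58,84.54 183.23,64.39 163.08,56.04 142.93,64.39 134.58,84.54 142.93,104.69 163.08,113.04 183.23,104.69.

<svg xmlns="http://www.w3.org/2000/svg" width="333.96mm" height="138.49mm" viewBox="0 0 333.96 138.49">
  <polygon points="243.30,109.39 255.36,112.99 255.66,125.58 243.79,129.75 236.14,119.75" fill="none" stroke="#008000"/>
  <polygon points="55.85,40.95 98.49,72.99 49.42,93.89" fill="none" stroke="#ff0000"/>
  <polygon points="191.58,84.54 183.23,64.39 163.08,56.04 142.93,64.39 134.58,84.54 142.93,104.69 163.08,113.04 183.23,104.69" fill="none" stroke="#008000"/>
</svg>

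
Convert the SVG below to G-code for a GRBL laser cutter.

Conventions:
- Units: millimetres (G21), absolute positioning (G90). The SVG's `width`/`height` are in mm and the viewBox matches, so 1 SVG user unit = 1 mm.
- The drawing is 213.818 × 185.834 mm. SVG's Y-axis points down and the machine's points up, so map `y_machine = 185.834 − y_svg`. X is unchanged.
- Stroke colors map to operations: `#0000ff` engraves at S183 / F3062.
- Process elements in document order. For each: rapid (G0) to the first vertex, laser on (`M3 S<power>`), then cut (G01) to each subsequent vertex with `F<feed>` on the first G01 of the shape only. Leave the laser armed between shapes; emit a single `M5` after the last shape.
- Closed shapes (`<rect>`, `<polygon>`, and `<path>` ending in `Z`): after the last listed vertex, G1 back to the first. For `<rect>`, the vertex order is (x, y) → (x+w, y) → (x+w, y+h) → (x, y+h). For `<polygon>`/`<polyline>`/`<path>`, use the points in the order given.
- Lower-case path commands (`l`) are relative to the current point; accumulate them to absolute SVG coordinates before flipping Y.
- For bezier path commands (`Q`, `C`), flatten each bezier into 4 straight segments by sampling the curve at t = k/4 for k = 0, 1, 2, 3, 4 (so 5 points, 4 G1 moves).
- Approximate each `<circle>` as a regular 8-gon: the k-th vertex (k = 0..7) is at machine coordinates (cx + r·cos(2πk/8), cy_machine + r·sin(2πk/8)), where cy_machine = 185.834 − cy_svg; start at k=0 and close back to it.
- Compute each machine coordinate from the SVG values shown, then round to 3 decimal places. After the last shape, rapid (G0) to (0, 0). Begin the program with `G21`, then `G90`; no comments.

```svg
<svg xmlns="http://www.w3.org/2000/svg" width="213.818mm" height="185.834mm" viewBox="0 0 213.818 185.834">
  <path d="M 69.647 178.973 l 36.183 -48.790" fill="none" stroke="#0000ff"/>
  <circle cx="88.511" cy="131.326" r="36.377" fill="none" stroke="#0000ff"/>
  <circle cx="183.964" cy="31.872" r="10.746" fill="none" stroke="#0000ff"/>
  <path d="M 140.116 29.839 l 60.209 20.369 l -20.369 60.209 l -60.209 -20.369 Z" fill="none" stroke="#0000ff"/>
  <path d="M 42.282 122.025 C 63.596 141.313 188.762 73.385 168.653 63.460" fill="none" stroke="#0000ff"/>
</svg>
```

G21
G90
G0 X69.647 Y6.861
M3 S183
G01 X105.830 Y55.651 F3062
G0 X124.888 Y54.508
M3 S183
G01 X114.233 Y80.230 F3062
G01 X88.511 Y90.885
G01 X62.789 Y80.230
G01 X52.134 Y54.508
G01 X62.789 Y28.786
G01 X88.511 Y18.131
G01 X114.233 Y28.786
G01 X124.888 Y54.508
G0 X194.710 Y153.962
M3 S183
G01 X191.563 Y161.561 F3062
G01 X183.964 Y164.708
G01 X176.365 Y161.561
G01 X173.218 Y153.962
G01 X176.365 Y146.363
G01 X183.964 Y143.216
G01 X191.563 Y146.363
G01 X194.710 Y153.962
G0 X140.116 Y155.995
M3 S183
G01 X200.325 Y135.626 F3062
G01 X179.956 Y75.417
G01 X119.747 Y95.786
G01 X140.116 Y155.995
G0 X42.282 Y63.809
M3 S183
G01 X73.847 Y63.427 F3062
G01 X121.001 Y82.137
G01 X160.388 Y106.324
G01 X168.653 Y122.374
M5
G0 X0.000 Y0.000

1 u = 1 mm; y_m = 185.834 − y.

[1] `<path>` line segment, #0000ff→engrave S183 F3062: (69.647,6.861) → (105.830,55.651)

[2] `<circle>` circle, #0000ff→engrave S183 F3062: (124.888,54.508) → (114.233,80.230) → (88.511,90.885) → (62.789,80.230) → (52.134,54.508) → (62.789,28.786) → (88.511,18.131) → (114.233,28.786) → (124.888,54.508) (closed)

[3] `<circle>` circle, #0000ff→engrave S183 F3062: (194.710,153.962) → (191.563,161.561) → (183.964,164.708) → (176.365,161.561) → (173.218,153.962) → (176.365,146.363) → (183.964,143.216) → (191.563,146.363) → (194.710,153.962) (closed)

[4] `<path>` regular polygon, #0000ff→engrave S183 F3062: (140.116,155.995) → (200.325,135.626) → (179.956,75.417) → (119.747,95.786) → (140.116,155.995) (closed)

[5] `<path>` cubic bezier, #0000ff→engrave S183 F3062: (42.282,63.809) → (73.847,63.427) → (121.001,82.137) → (160.388,106.324) → (168.653,122.374)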